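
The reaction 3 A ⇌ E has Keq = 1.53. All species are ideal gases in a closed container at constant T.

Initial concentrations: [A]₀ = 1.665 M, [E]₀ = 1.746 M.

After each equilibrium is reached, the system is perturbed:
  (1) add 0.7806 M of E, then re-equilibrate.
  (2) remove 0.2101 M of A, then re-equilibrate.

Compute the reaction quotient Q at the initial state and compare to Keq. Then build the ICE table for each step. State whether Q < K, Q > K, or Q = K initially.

Q₀ = 0.3783 vs Keq = 1.53 ⇒ Q<K, forward
Step 1:
                   A          E
  I            1.665      1.746
  C          -0.5826     0.1942
  E            1.082       1.94
  solve Keq expr → x = 0.1942; check Q = 1.53
Then add 0.7806 M of E.
Step 2:
                   A          E
  I            1.082      2.721
  C            0.123   -0.04101
  E            1.205       2.68
  solve Keq expr → x = -0.04101; check Q = 1.53
Then remove 0.2101 M of A.
Step 3:
                   A          E
  I           0.9953       2.68
  C              0.2   -0.06667
  E            1.195      2.613
  solve Keq expr → x = -0.06667; check Q = 1.53

Q₀ = 0.3783; Q < K (proceeds forward)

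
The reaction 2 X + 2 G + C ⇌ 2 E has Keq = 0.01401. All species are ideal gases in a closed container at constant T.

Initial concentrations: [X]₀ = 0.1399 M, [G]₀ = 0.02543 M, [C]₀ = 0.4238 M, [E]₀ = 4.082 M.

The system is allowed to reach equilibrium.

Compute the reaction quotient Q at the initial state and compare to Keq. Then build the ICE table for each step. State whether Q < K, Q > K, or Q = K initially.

Q₀ = 3.1064e+06; Q > K (proceeds reverse)

Q₀ = 3.1064e+06 vs Keq = 0.01401 ⇒ Q>K, reverse
Step 1:
                  X         G         C         E
  Initial    0.1399   0.02543    0.4238     4.082
  Change      2.778     2.778     1.389    -2.778
  Equil       2.918     2.804     1.813     1.304
  solve Keq expr → x = -1.389; check Q = 0.01401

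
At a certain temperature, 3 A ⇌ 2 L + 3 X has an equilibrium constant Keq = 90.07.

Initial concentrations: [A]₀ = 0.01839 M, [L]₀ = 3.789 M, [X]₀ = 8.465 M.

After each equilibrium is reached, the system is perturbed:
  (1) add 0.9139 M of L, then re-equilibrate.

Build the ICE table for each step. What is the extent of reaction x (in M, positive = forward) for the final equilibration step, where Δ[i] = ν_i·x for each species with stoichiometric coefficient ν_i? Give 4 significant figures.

x = -0.1067 M

Q₀ = 1.4002e+09 vs Keq = 90.07 ⇒ Q>K, reverse
Step 1:
                    A           L           X
  I           0.01839       3.789       8.465
  C             2.325       -1.55      -2.325
  E             2.344       2.239        6.14
  solve Keq expr → x = -0.7752; check Q = 90.07
Then add 0.9139 M of L.
Step 2:
                    A           L           X
  I             2.344       3.153        6.14
  C              0.32     -0.2133       -0.32
  E             2.664       2.939        5.82
  solve Keq expr → x = -0.1067; check Q = 90.07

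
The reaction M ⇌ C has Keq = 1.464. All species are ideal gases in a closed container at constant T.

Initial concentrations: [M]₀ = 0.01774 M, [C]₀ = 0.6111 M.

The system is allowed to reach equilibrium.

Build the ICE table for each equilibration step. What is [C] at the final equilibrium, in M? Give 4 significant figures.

Q₀ = 34.45 vs Keq = 1.464 ⇒ Q>K, reverse
Step 1:
                    M           C
  Initial     0.01774      0.6111
  Change       0.2375     -0.2375
  Equil        0.2552      0.3736
  solve Keq expr → x = -0.2375; check Q = 1.464

[C]_eq = 0.3736 M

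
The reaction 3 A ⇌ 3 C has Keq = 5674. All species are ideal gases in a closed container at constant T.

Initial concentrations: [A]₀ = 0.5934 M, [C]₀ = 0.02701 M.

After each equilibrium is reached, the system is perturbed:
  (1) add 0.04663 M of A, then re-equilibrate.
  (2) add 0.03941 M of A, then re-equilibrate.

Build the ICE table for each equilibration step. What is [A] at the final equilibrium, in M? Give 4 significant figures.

[A]_eq = 0.03751 M

Q₀ = 9.4304e-05 vs Keq = 5674 ⇒ Q<K, forward
Step 1:
                   A          C
  Initial     0.5934    0.02701
  Change     -0.5605     0.5605
  Equil      0.03294     0.5875
  solve Keq expr → x = 0.1868; check Q = 5674
Then add 0.04663 M of A.
Step 2:
                   A          C
  Initial    0.07957     0.5875
  Change    -0.04415    0.04415
  Equil      0.03541     0.6316
  solve Keq expr → x = 0.01472; check Q = 5674
Then add 0.03941 M of A.
Step 3:
                   A          C
  Initial    0.07482     0.6316
  Change    -0.03732    0.03732
  Equil      0.03751     0.6689
  solve Keq expr → x = 0.01244; check Q = 5674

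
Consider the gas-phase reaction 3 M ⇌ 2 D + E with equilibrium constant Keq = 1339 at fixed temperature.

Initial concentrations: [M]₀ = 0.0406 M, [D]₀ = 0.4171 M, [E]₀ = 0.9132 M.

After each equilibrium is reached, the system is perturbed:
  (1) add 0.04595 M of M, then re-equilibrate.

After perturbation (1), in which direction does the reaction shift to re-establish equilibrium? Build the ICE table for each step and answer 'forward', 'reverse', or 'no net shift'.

Direction: forward

Q₀ = 2374 vs Keq = 1339 ⇒ Q>K, reverse
Step 1:
                  M         D         E
  Initial    0.0406    0.4171    0.9132
  Change   0.008067 -0.005378 -0.002689
  Equil     0.04867    0.4117    0.9105
  solve Keq expr → x = -0.002689; check Q = 1339
Then add 0.04595 M of M.
Step 2:
                  M         D         E
  Initial   0.09462    0.4117    0.9105
  Change   -0.04343   0.02895   0.01448
  Equil     0.05119    0.4407     0.925
  solve Keq expr → x = 0.01448; check Q = 1339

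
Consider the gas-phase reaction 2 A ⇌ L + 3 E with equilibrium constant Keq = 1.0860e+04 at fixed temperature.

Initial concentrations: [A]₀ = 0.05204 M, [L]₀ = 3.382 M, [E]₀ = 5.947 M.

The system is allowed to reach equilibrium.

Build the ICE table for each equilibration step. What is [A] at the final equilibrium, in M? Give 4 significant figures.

[A]_eq = 0.2352 M

Q₀ = 2.6266e+05 vs Keq = 1.0860e+04 ⇒ Q>K, reverse
Step 1:
                    A           L           E
  init        0.05204       3.382       5.947
  Δ            0.1831    -0.09156     -0.2747
  eq           0.2352        3.29       5.672
  solve Keq expr → x = -0.09156; check Q = 1.0860e+04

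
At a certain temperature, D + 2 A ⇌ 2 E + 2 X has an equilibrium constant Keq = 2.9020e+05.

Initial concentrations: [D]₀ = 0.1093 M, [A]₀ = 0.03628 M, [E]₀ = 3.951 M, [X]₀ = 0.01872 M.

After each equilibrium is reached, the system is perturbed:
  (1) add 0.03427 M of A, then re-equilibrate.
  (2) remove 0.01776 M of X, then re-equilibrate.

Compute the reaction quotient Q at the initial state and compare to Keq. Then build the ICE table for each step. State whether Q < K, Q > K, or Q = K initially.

Q₀ = 38.03; Q < K (proceeds forward)

Q₀ = 38.03 vs Keq = 2.9020e+05 ⇒ Q<K, forward
Step 1:
                   D          A          E          X
  I           0.1093    0.03628      3.951    0.01872
  C         -0.01748   -0.03497    0.03497    0.03497
  E          0.09182   0.001311      3.986    0.05369
  solve Keq expr → x = 0.01748; check Q = 2.9020e+05
Then add 0.03427 M of A.
Step 2:
                   D          A          E          X
  I          0.09182    0.03558      3.986    0.05369
  C         -0.01661   -0.03322    0.03322    0.03322
  E          0.07521   0.002364      4.019    0.08691
  solve Keq expr → x = 0.01661; check Q = 2.9020e+05
Then remove 0.01776 M of X.
Step 3:
                   D          A          E          X
  I          0.07521   0.002364      4.019    0.06915
  C       -2.3365e-04 -4.6729e-04 4.6729e-04 4.6729e-04
  E          0.07497   0.001897       4.02    0.06961
  solve Keq expr → x = 2.3365e-04; check Q = 2.9020e+05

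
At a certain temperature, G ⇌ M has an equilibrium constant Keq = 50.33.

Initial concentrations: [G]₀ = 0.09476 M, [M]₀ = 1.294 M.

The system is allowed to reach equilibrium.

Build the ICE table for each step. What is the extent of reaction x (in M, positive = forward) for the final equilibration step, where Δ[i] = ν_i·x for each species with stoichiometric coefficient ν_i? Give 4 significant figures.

Q₀ = 13.66 vs Keq = 50.33 ⇒ Q<K, forward
Step 1:
                    G           M
  I           0.09476       1.294
  C           -0.0677      0.0677
  E           0.02706       1.362
  solve Keq expr → x = 0.0677; check Q = 50.33

x = 0.0677 M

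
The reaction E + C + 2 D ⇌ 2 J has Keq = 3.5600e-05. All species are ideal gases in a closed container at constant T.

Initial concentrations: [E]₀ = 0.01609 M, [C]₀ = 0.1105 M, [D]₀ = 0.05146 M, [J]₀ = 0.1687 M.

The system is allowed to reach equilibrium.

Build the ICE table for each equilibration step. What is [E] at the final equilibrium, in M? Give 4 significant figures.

[E]_eq = 0.1003 M

Q₀ = 6045 vs Keq = 3.5600e-05 ⇒ Q>K, reverse
Step 1:
                   E          C          D          J
  init       0.01609     0.1105    0.05146     0.1687
  Δ          0.08426    0.08426     0.1685    -0.1685
  eq          0.1003     0.1948       0.22 1.8349e-04
  solve Keq expr → x = -0.08426; check Q = 3.5600e-05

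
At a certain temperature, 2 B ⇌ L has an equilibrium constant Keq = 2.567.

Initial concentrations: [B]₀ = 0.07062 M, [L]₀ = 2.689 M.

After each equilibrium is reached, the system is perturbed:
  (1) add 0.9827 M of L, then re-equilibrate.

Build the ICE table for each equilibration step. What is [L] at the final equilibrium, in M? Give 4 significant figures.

[L]_eq = 3.153 M

Q₀ = 539.2 vs Keq = 2.567 ⇒ Q>K, reverse
Step 1:
                    B           L
  Initial     0.07062       2.689
  Change       0.8668     -0.4334
  Equil        0.9374       2.256
  solve Keq expr → x = -0.4334; check Q = 2.567
Then add 0.9827 M of L.
Step 2:
                    B           L
  Initial      0.9374       3.238
  Change       0.1709    -0.08543
  Equil         1.108       3.153
  solve Keq expr → x = -0.08543; check Q = 2.567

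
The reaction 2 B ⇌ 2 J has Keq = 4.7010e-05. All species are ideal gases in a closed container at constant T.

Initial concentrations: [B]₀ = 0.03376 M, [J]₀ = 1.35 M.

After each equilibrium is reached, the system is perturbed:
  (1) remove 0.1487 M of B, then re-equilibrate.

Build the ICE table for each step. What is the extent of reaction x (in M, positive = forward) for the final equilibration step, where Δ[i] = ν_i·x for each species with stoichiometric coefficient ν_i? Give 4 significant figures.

x = -5.0630e-04 M

Q₀ = 1599 vs Keq = 4.7010e-05 ⇒ Q>K, reverse
Step 1:
                    B           J
  init        0.03376        1.35
  Δ             1.341      -1.341
  eq            1.374    0.009423
  solve Keq expr → x = -0.6703; check Q = 4.7010e-05
Then remove 0.1487 M of B.
Step 2:
                    B           J
  init          1.226    0.009423
  Δ          0.001013   -0.001013
  eq            1.227     0.00841
  solve Keq expr → x = -5.0630e-04; check Q = 4.7010e-05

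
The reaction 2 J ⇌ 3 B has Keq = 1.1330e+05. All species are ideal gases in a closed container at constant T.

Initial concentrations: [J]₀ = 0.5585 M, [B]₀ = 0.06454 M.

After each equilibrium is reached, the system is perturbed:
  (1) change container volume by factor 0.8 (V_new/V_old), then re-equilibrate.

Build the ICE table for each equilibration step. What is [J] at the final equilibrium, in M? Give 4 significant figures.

Q₀ = 8.6187e-04 vs Keq = 1.1330e+05 ⇒ Q<K, forward
Step 1:
                    J           B
  init         0.5585     0.06454
  Δ            -0.556       0.834
  eq          0.00253      0.8985
  solve Keq expr → x = 0.278; check Q = 1.1330e+05
Then change container volume by factor 0.8 (V_new/V_old).
Step 2:
                    J           B
  init       0.003163       1.123
  Δ        3.7069e-04 -5.5603e-04
  eq         0.003533       1.123
  solve Keq expr → x = -1.8534e-04; check Q = 1.1330e+05

[J]_eq = 0.003533 M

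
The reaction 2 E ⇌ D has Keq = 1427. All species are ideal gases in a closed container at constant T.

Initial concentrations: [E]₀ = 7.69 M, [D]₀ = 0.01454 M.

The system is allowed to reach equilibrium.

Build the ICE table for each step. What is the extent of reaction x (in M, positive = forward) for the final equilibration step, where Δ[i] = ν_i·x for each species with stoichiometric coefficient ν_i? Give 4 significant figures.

x = 3.819 M

Q₀ = 2.4587e-04 vs Keq = 1427 ⇒ Q<K, forward
Step 1:
                  E         D
  init         7.69   0.01454
  Δ          -7.638     3.819
  eq        0.05183     3.834
  solve Keq expr → x = 3.819; check Q = 1427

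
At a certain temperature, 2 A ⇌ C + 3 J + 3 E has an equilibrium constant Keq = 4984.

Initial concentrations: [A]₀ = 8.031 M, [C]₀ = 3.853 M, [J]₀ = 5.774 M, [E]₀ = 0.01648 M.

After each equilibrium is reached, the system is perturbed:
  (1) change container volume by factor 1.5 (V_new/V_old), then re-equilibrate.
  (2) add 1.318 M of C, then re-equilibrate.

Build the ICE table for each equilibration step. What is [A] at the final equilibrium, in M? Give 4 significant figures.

Q₀ = 5.1471e-05 vs Keq = 4984 ⇒ Q<K, forward
Step 1:
                   A          C          J          E
  Initial      8.031      3.853      5.774    0.01648
  Change        -2.3       1.15      3.451      3.451
  Equil        5.731      5.003      9.225      3.467
  solve Keq expr → x = 1.15; check Q = 4984
Then change container volume by factor 1.5 (V_new/V_old).
Step 2:
                   A          C          J          E
  Initial       3.82      3.335       6.15      2.311
  Change     -0.6732     0.3366       1.01       1.01
  Equil        3.147      3.672       7.16      3.321
  solve Keq expr → x = 0.3366; check Q = 4984
Then add 1.318 M of C.
Step 3:
                   A          C          J          E
  Initial      3.147       4.99       7.16      3.321
  Change      0.1115   -0.05573    -0.1672    -0.1672
  Equil        3.259      4.934      6.992      3.154
  solve Keq expr → x = -0.05573; check Q = 4984

[A]_eq = 3.259 M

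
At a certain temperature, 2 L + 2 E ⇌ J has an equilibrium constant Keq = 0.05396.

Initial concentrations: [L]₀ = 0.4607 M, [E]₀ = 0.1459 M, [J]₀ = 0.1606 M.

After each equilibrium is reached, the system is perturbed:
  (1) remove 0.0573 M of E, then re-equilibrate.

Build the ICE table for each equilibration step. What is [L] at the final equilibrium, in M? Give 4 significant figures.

[L]_eq = 0.7716 M

Q₀ = 35.55 vs Keq = 0.05396 ⇒ Q>K, reverse
Step 1:
                    L           E           J
  I            0.4607      0.1459      0.1606
  C            0.3081      0.3081      -0.154
  E            0.7688       0.454    0.006572
  solve Keq expr → x = -0.154; check Q = 0.05396
Then remove 0.0573 M of E.
Step 2:
                    L           E           J
  I            0.7688      0.3967    0.006572
  C          0.002886    0.002886   -0.001443
  E            0.7716      0.3995    0.005129
  solve Keq expr → x = -0.001443; check Q = 0.05396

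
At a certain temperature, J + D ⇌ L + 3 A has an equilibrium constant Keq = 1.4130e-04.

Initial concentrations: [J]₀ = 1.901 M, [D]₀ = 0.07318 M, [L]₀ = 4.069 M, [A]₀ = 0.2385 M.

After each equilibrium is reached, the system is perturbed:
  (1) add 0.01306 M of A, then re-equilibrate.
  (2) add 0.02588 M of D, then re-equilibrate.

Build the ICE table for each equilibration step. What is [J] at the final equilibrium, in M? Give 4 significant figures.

Q₀ = 0.3968 vs Keq = 1.4130e-04 ⇒ Q>K, reverse
Step 1:
                   J          D          L          A
  Initial      1.901    0.07318      4.069     0.2385
  Change     0.07228    0.07228   -0.07228    -0.2168
  Equil        1.973     0.1455      3.997    0.02165
  solve Keq expr → x = -0.07228; check Q = 1.4130e-04
Then add 0.01306 M of A.
Step 2:
                   J          D          L          A
  Initial      1.973     0.1455      3.997    0.03471
  Change    0.004275   0.004275  -0.004275   -0.01283
  Equil        1.978     0.1497      3.992    0.02188
  solve Keq expr → x = -0.004275; check Q = 1.4130e-04
Then add 0.02588 M of D.
Step 3:
                   J          D          L          A
  Initial      1.978     0.1756      3.992    0.02188
  Change  -3.9165e-04 -3.9165e-04 3.9165e-04   0.001175
  Equil        1.977     0.1752      3.993    0.02306
  solve Keq expr → x = 3.9165e-04; check Q = 1.4130e-04

[J]_eq = 1.977 M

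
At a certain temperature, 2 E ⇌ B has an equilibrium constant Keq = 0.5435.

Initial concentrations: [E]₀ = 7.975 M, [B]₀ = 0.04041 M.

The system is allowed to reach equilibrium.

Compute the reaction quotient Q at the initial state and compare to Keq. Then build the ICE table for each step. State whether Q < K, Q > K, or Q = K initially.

Q₀ = 6.3537e-04; Q < K (proceeds forward)

Q₀ = 6.3537e-04 vs Keq = 0.5435 ⇒ Q<K, forward
Step 1:
                   E          B
  Initial      7.975    0.04041
  Change      -5.674      2.837
  Equil        2.301      2.877
  solve Keq expr → x = 2.837; check Q = 0.5435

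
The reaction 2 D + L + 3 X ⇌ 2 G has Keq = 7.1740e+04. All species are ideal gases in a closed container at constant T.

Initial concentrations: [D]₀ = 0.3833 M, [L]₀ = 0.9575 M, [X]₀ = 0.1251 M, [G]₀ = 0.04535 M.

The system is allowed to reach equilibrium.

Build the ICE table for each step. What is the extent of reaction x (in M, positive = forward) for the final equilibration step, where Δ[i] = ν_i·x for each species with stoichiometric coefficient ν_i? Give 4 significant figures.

Q₀ = 7.467 vs Keq = 7.1740e+04 ⇒ Q<K, forward
Step 1:
                  D         L         X         G
  I          0.3833    0.9575    0.1251   0.04535
  C        -0.07462  -0.03731   -0.1119   0.07462
  E          0.3087    0.9202   0.01318      0.12
  solve Keq expr → x = 0.03731; check Q = 7.1740e+04

x = 0.03731 M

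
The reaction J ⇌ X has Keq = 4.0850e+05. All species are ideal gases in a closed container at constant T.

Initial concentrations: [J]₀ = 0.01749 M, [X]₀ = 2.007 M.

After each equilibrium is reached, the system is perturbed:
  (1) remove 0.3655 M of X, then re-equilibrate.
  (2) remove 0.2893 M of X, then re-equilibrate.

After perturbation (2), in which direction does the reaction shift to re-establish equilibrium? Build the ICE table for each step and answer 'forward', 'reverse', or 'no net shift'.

Direction: forward

Q₀ = 114.8 vs Keq = 4.0850e+05 ⇒ Q<K, forward
Step 1:
                   J          X
  I          0.01749      2.007
  C         -0.01749    0.01749
  E       4.9559e-06      2.024
  solve Keq expr → x = 0.01749; check Q = 4.0850e+05
Then remove 0.3655 M of X.
Step 2:
                   J          X
  I       4.9559e-06      1.659
  C       -8.9473e-07 8.9473e-07
  E       4.0612e-06      1.659
  solve Keq expr → x = 8.9473e-07; check Q = 4.0850e+05
Then remove 0.2893 M of X.
Step 3:
                   J          X
  I       4.0612e-06       1.37
  C       -7.0820e-07 7.0820e-07
  E       3.3530e-06       1.37
  solve Keq expr → x = 7.0820e-07; check Q = 4.0850e+05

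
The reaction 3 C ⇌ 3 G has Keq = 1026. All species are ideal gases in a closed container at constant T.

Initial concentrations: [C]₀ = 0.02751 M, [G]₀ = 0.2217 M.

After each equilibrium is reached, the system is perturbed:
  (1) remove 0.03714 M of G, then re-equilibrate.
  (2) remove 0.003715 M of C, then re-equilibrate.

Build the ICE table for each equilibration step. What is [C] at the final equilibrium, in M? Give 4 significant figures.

[C]_eq = 0.01879 M

Q₀ = 523.4 vs Keq = 1026 ⇒ Q<K, forward
Step 1:
                   C          G
  init       0.02751     0.2217
  Δ         -0.00503    0.00503
  eq         0.02248     0.2267
  solve Keq expr → x = 0.001677; check Q = 1026
Then remove 0.03714 M of G.
Step 2:
                   C          G
  init       0.02248     0.1896
  Δ         -0.00335    0.00335
  eq         0.01913     0.1929
  solve Keq expr → x = 0.001117; check Q = 1026
Then remove 0.003715 M of C.
Step 3:
                   C          G
  init       0.01541     0.1929
  Δ          0.00338   -0.00338
  eq         0.01879     0.1896
  solve Keq expr → x = -0.001127; check Q = 1026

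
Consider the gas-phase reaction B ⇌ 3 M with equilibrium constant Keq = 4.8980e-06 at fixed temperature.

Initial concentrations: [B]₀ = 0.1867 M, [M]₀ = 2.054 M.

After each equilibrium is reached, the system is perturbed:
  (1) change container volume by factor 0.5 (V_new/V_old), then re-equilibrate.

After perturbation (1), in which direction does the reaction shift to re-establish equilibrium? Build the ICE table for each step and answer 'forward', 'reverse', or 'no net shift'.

Direction: reverse

Q₀ = 46.41 vs Keq = 4.8980e-06 ⇒ Q>K, reverse
Step 1:
                   B          M
  I           0.1867      2.054
  C           0.6793     -2.038
  E            0.866    0.01619
  solve Keq expr → x = -0.6793; check Q = 4.8980e-06
Then change container volume by factor 0.5 (V_new/V_old).
Step 2:
                   B          M
  I            1.732    0.03237
  C         0.003988   -0.01196
  E            1.736    0.02041
  solve Keq expr → x = -0.003988; check Q = 4.8980e-06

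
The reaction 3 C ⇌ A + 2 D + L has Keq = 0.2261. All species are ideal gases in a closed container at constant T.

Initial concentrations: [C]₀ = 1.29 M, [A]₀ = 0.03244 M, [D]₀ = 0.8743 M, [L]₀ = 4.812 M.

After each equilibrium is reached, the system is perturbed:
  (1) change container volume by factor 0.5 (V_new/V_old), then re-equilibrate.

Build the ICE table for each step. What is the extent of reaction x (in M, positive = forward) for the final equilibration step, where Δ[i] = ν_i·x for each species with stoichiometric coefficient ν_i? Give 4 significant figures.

Q₀ = 0.05559 vs Keq = 0.2261 ⇒ Q<K, forward
Step 1:
                    C           A           D           L
  I              1.29     0.03244      0.8743       4.812
  C           -0.1345     0.04484     0.08969     0.04484
  E             1.155     0.07728       0.964       4.857
  solve Keq expr → x = 0.04484; check Q = 0.2261
Then change container volume by factor 0.5 (V_new/V_old).
Step 2:
                    C           A           D           L
  I             2.311      0.1546       1.928       9.714
  C            0.1504    -0.05013     -0.1003    -0.05013
  E             2.461      0.1044       1.828       9.664
  solve Keq expr → x = -0.05013; check Q = 0.2261

x = -0.05013 M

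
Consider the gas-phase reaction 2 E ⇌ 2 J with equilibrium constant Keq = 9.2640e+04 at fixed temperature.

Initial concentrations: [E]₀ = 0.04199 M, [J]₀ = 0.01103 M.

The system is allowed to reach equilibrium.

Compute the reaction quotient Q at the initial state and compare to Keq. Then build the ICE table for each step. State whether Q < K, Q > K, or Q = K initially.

Q₀ = 0.069; Q < K (proceeds forward)

Q₀ = 0.069 vs Keq = 9.2640e+04 ⇒ Q<K, forward
Step 1:
                    E           J
  init        0.04199     0.01103
  Δ          -0.04182     0.04182
  eq       1.7363e-04     0.05285
  solve Keq expr → x = 0.02091; check Q = 9.2640e+04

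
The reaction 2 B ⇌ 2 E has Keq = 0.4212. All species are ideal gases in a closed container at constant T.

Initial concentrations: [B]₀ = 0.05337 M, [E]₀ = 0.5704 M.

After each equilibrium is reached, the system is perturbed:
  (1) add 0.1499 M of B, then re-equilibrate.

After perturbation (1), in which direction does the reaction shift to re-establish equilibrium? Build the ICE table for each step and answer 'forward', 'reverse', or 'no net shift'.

Direction: forward

Q₀ = 114.2 vs Keq = 0.4212 ⇒ Q>K, reverse
Step 1:
                    B           E
  I           0.05337      0.5704
  C            0.3249     -0.3249
  E            0.3783      0.2455
  solve Keq expr → x = -0.1625; check Q = 0.4212
Then add 0.1499 M of B.
Step 2:
                    B           E
  I            0.5282      0.2455
  C            -0.059       0.059
  E            0.4692      0.3045
  solve Keq expr → x = 0.0295; check Q = 0.4212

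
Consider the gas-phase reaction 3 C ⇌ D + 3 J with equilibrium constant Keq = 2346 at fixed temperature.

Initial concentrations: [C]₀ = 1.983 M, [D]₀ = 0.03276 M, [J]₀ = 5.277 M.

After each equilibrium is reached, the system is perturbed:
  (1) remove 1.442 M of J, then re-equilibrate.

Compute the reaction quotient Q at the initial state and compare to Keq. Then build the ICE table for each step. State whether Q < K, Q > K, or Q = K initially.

Q₀ = 0.6174; Q < K (proceeds forward)

Q₀ = 0.6174 vs Keq = 2346 ⇒ Q<K, forward
Step 1:
                   C          D          J
  init         1.983    0.03276      5.277
  Δ           -1.561     0.5202      1.561
  eq          0.4224      0.553      6.838
  solve Keq expr → x = 0.5202; check Q = 2346
Then remove 1.442 M of J.
Step 2:
                   C          D          J
  init        0.4224      0.553      5.396
  Δ         -0.07892    0.02631    0.07892
  eq          0.3435     0.5793      5.475
  solve Keq expr → x = 0.02631; check Q = 2346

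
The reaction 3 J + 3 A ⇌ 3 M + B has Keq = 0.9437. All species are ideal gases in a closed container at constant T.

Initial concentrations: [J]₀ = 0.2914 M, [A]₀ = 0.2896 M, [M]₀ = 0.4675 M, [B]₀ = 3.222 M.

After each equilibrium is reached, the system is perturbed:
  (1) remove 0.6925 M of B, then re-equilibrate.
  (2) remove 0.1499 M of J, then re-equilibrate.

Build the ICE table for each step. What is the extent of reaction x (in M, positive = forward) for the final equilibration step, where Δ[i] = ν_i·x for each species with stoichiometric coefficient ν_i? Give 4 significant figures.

x = -0.0115 M

Q₀ = 547.8 vs Keq = 0.9437 ⇒ Q>K, reverse
Step 1:
                  J         A         M         B
  Initial    0.2914    0.2896    0.4675     3.222
  Change     0.2625    0.2625   -0.2625  -0.08751
  Equil      0.5539    0.5521     0.205     3.134
  solve Keq expr → x = -0.08751; check Q = 0.9437
Then remove 0.6925 M of B.
Step 2:
                  J         A         M         B
  Initial    0.5539    0.5521     0.205     2.442
  Change  -0.009837 -0.009837  0.009837  0.003279
  Equil      0.5441    0.5423    0.2148     2.445
  solve Keq expr → x = 0.003279; check Q = 0.9437
Then remove 0.1499 M of J.
Step 3:
                  J         A         M         B
  Initial    0.3942    0.5423    0.2148     2.445
  Change    0.03451   0.03451  -0.03451   -0.0115
  Equil      0.4287    0.5768    0.1803     2.434
  solve Keq expr → x = -0.0115; check Q = 0.9437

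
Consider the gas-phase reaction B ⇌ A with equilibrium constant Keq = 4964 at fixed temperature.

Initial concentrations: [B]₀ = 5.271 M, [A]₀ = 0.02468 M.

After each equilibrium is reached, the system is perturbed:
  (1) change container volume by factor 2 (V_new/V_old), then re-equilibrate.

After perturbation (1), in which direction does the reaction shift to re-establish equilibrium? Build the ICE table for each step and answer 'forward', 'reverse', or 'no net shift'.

Direction: no net shift

Q₀ = 0.004682 vs Keq = 4964 ⇒ Q<K, forward
Step 1:
                    B           A
  init          5.271     0.02468
  Δ             -5.27        5.27
  eq         0.001067       5.295
  solve Keq expr → x = 5.27; check Q = 4964
Then change container volume by factor 2 (V_new/V_old).
Step 2:
                    B           A
  init     5.3330e-04       2.647
  Δ                 0           0
  eq       5.3330e-04       2.647
  solve Keq expr → x = 0; check Q = 4964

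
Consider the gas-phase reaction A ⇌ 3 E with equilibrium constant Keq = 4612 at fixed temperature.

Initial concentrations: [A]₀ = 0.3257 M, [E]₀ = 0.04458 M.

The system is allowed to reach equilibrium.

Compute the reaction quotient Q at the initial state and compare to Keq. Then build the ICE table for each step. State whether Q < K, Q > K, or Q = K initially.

Q₀ = 2.7202e-04 vs Keq = 4612 ⇒ Q<K, forward
Step 1:
                    A           E
  Initial      0.3257     0.04458
  Change      -0.3255      0.9764
  Equil    2.3077e-04       1.021
  solve Keq expr → x = 0.3255; check Q = 4612

Q₀ = 2.7202e-04; Q < K (proceeds forward)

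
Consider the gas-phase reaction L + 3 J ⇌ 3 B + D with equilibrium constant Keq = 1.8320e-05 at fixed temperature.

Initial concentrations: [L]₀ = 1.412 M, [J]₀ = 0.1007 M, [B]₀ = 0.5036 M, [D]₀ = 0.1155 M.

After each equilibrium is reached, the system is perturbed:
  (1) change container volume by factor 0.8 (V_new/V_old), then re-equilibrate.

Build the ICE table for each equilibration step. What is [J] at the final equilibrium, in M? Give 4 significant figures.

[J]_eq = 0.5567 M

Q₀ = 10.23 vs Keq = 1.8320e-05 ⇒ Q>K, reverse
Step 1:
                    L           J           B           D
  Initial       1.412      0.1007      0.5036      0.1155
  Change       0.1149      0.3447     -0.3447     -0.1149
  Equil         1.527      0.4454      0.1589  6.1532e-04
  solve Keq expr → x = -0.1149; check Q = 1.8320e-05
Then change container volume by factor 0.8 (V_new/V_old).
Step 2:
                    L           J           B           D
  Initial       1.909      0.5567      0.1987  7.6915e-04
  Change            0           0           0           0
  Equil         1.909      0.5567      0.1987  7.6915e-04
  solve Keq expr → x = 0; check Q = 1.8320e-05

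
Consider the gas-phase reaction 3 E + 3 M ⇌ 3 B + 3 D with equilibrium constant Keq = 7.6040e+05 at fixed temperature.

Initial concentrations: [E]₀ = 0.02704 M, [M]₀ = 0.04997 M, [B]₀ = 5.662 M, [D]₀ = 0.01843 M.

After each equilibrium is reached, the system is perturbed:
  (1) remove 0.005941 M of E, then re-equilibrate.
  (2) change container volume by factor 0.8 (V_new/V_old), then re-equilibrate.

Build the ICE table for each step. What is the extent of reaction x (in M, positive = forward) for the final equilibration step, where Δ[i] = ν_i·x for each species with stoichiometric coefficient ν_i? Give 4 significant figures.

Q₀ = 4.6061e+05 vs Keq = 7.6040e+05 ⇒ Q<K, forward
Step 1:
                  E         M         B         D
  Initial   0.02704   0.04997     5.662   0.01843
  Change  -0.001509 -0.001509  0.001509  0.001509
  Equil     0.02553   0.04846     5.664   0.01994
  solve Keq expr → x = 5.0313e-04; check Q = 7.6040e+05
Then remove 0.005941 M of E.
Step 2:
                  E         M         B         D
  Initial   0.01959   0.04846     5.664   0.01994
  Change   0.002173  0.002173 -0.002173 -0.002173
  Equil     0.02176   0.05063     5.661   0.01777
  solve Keq expr → x = -7.2446e-04; check Q = 7.6040e+05
Then change container volume by factor 0.8 (V_new/V_old).
Step 3:
                  E         M         B         D
  Initial    0.0272   0.06329     7.077   0.02221
  Change          0         0         0         0
  Equil      0.0272   0.06329     7.077   0.02221
  solve Keq expr → x = 0; check Q = 7.6040e+05

x = 0 M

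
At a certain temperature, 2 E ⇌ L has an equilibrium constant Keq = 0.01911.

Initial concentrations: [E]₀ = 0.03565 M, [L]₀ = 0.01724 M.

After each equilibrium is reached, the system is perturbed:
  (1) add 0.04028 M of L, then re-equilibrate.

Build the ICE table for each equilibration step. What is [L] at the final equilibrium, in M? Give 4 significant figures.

[L]_eq = 4.2901e-04 M

Q₀ = 13.56 vs Keq = 0.01911 ⇒ Q>K, reverse
Step 1:
                    E           L
  I           0.03565     0.01724
  C           0.03429    -0.01715
  E           0.06994  9.3487e-05
  solve Keq expr → x = -0.01715; check Q = 0.01911
Then add 0.04028 M of L.
Step 2:
                    E           L
  I           0.06994     0.04037
  C           0.07989    -0.03994
  E            0.1498  4.2901e-04
  solve Keq expr → x = -0.03994; check Q = 0.01911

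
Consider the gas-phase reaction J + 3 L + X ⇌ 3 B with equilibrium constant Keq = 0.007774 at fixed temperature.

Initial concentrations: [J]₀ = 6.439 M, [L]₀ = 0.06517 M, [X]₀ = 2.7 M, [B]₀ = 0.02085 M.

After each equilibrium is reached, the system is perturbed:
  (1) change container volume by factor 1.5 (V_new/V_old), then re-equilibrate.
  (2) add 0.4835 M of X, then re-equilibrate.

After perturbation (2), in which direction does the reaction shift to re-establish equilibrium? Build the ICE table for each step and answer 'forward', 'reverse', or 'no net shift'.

Q₀ = 0.001884 vs Keq = 0.007774 ⇒ Q<K, forward
Step 1:
                    J           L           X           B
  Initial       6.439     0.06517         2.7     0.02085
  Change    -0.002771   -0.008314   -0.002771    0.008314
  Equil         6.436     0.05686       2.697     0.02916
  solve Keq expr → x = 0.002771; check Q = 0.007774
Then change container volume by factor 1.5 (V_new/V_old).
Step 2:
                    J           L           X           B
  Initial       4.291      0.0379       1.798     0.01944
  Change     0.001102    0.003306    0.001102   -0.003306
  Equil         4.292     0.04121       1.799     0.01614
  solve Keq expr → x = -0.001102; check Q = 0.007774
Then add 0.4835 M of X.
Step 3:
                    J           L           X           B
  Initial       4.292     0.04121       2.283     0.01614
  Change  -3.1163e-04 -9.3488e-04 -3.1163e-04  9.3488e-04
  Equil         4.292     0.04028       2.282     0.01707
  solve Keq expr → x = 3.1163e-04; check Q = 0.007774

Direction: forward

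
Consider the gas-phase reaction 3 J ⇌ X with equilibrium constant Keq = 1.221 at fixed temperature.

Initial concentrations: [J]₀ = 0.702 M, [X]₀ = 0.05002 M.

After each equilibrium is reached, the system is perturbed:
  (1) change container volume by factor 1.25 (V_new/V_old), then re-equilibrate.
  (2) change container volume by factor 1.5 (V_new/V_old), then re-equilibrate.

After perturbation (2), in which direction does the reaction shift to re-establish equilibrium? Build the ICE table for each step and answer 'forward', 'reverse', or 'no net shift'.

Q₀ = 0.1446 vs Keq = 1.221 ⇒ Q<K, forward
Step 1:
                   J          X
  init         0.702    0.05002
  Δ          -0.2315    0.07716
  eq          0.4705     0.1272
  solve Keq expr → x = 0.07716; check Q = 1.221
Then change container volume by factor 1.25 (V_new/V_old).
Step 2:
                   J          X
  init        0.3764     0.1017
  Δ          0.04026   -0.01342
  eq          0.4167    0.08833
  solve Keq expr → x = -0.01342; check Q = 1.221
Then change container volume by factor 1.5 (V_new/V_old).
Step 3:
                   J          X
  init        0.2778    0.05888
  Δ          0.04892   -0.01631
  eq          0.3267    0.04258
  solve Keq expr → x = -0.01631; check Q = 1.221

Direction: reverse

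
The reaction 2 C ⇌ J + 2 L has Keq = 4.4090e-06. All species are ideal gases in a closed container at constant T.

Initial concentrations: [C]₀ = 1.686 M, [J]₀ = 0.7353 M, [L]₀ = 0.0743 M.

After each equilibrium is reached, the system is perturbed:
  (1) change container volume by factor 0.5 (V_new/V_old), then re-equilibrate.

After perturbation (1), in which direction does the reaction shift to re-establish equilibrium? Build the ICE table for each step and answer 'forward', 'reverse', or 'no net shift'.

Direction: reverse

Q₀ = 0.001428 vs Keq = 4.4090e-06 ⇒ Q>K, reverse
Step 1:
                    C           J           L
  I             1.686      0.7353      0.0743
  C           0.06989    -0.03495    -0.06989
  E             1.756      0.7004    0.004406
  solve Keq expr → x = -0.03495; check Q = 4.4090e-06
Then change container volume by factor 0.5 (V_new/V_old).
Step 2:
                    C           J           L
  I             3.512       1.401    0.008811
  C          0.002573   -0.001287   -0.002573
  E             3.514       1.399    0.006238
  solve Keq expr → x = -0.001287; check Q = 4.4090e-06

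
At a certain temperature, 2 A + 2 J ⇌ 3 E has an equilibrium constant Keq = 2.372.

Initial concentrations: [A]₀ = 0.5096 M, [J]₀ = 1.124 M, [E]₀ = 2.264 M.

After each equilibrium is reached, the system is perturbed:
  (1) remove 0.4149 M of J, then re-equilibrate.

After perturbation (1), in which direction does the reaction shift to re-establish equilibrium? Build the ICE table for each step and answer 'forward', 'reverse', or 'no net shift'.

Q₀ = 35.37 vs Keq = 2.372 ⇒ Q>K, reverse
Step 1:
                    A           J           E
  I            0.5096       1.124       2.264
  C            0.4017      0.4017     -0.6026
  E            0.9113       1.526       1.661
  solve Keq expr → x = -0.2009; check Q = 2.372
Then remove 0.4149 M of J.
Step 2:
                    A           J           E
  I            0.9113       1.111       1.661
  C           0.09549     0.09549     -0.1432
  E             1.007       1.206       1.518
  solve Keq expr → x = -0.04775; check Q = 2.372

Direction: reverse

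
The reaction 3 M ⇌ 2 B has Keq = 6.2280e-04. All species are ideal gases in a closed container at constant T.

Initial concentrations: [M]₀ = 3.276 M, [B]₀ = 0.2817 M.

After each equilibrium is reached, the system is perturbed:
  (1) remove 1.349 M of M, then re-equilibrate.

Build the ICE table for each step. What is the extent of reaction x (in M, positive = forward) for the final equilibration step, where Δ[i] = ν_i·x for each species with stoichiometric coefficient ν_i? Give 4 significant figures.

Q₀ = 0.002257 vs Keq = 6.2280e-04 ⇒ Q>K, reverse
Step 1:
                   M          B
  Initial      3.276     0.2817
  Change      0.1819    -0.1212
  Equil        3.458     0.1605
  solve Keq expr → x = -0.06062; check Q = 6.2280e-04
Then remove 1.349 M of M.
Step 2:
                   M          B
  Initial      2.109     0.1605
  Change      0.1164   -0.07762
  Equil        2.225    0.08284
  solve Keq expr → x = -0.03881; check Q = 6.2280e-04

x = -0.03881 M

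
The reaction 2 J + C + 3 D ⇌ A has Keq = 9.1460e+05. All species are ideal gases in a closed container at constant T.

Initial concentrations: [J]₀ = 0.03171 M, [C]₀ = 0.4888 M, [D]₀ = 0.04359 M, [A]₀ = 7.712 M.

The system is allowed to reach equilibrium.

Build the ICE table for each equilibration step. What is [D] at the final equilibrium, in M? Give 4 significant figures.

[D]_eq = 0.128 M

Q₀ = 1.8944e+08 vs Keq = 9.1460e+05 ⇒ Q>K, reverse
Step 1:
                    J           C           D           A
  I           0.03171      0.4888     0.04359       7.712
  C           0.05629     0.02815     0.08444    -0.02815
  E             0.088      0.5169       0.128       7.684
  solve Keq expr → x = -0.02815; check Q = 9.1460e+05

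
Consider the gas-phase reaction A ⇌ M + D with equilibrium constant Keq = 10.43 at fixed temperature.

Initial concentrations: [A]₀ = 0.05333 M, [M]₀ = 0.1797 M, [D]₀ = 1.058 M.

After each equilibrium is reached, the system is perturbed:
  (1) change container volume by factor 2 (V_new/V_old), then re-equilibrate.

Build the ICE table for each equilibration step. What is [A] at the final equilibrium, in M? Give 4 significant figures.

Q₀ = 3.565 vs Keq = 10.43 ⇒ Q<K, forward
Step 1:
                   A          M          D
  Initial    0.05333     0.1797      1.058
  Change    -0.03129    0.03129    0.03129
  Equil      0.02204      0.211      1.089
  solve Keq expr → x = 0.03129; check Q = 10.43
Then change container volume by factor 2 (V_new/V_old).
Step 2:
                   A          M          D
  Initial    0.01102     0.1055     0.5446
  Change   -0.005183   0.005183   0.005183
  Equil     0.005835     0.1107     0.5498
  solve Keq expr → x = 0.005183; check Q = 10.43

[A]_eq = 0.005835 M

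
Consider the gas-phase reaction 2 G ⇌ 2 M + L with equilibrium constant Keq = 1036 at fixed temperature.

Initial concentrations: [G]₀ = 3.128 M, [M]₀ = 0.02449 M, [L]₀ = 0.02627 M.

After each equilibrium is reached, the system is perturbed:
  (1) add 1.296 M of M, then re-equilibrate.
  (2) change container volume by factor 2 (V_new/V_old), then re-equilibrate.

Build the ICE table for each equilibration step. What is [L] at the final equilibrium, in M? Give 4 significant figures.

Q₀ = 1.6103e-06 vs Keq = 1036 ⇒ Q<K, forward
Step 1:
                  G         M         L
  Initial     3.128   0.02449   0.02627
  Change     -3.011     3.011     1.506
  Equil      0.1167     3.036     1.532
  solve Keq expr → x = 1.506; check Q = 1036
Then add 1.296 M of M.
Step 2:
                  G         M         L
  Initial    0.1167     4.332     1.532
  Change    0.04677  -0.04677  -0.02339
  Equil      0.1635     4.285     1.509
  solve Keq expr → x = -0.02339; check Q = 1036
Then change container volume by factor 2 (V_new/V_old).
Step 3:
                  G         M         L
  Initial   0.08175     2.142    0.7543
  Change   -0.02289   0.02289   0.01144
  Equil     0.05887     2.165    0.7657
  solve Keq expr → x = 0.01144; check Q = 1036

[L]_eq = 0.7657 M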